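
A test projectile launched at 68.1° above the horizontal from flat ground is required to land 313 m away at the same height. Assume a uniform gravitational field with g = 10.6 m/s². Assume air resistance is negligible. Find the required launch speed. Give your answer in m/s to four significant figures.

Level-ground range: R = v₀² sin(2θ)/g, so v₀ = √(gR / sin 2θ).
v₀ = √(10.6 × 313 / sin 136.2°) = √(3318 / 0.6921) = √4793.5 = 69.24 m/s.

69.24 m/s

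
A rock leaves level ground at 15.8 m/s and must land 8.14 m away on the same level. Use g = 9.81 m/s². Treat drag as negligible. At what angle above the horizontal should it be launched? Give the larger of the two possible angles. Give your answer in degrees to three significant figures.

80.7°

Level-ground range R = v₀² sin(2θ)/g ⇒ sin(2θ) = gR/v₀² = 9.81 × 8.14 / 15.8² = 0.3199.
2θ = 18.66° or 180° − 18.66° = 161.3°, so θ = 9.328° or 80.67°.
The larger angle is 80.67°.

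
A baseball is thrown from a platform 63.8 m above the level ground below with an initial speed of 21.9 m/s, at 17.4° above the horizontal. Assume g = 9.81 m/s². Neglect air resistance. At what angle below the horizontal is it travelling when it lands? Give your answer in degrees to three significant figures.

59.9°

Resolve: vₓ = 21.90 cos 17.4° = 20.90 m/s and v_y0 = 21.90 sin 17.4° = 6.549 m/s.
Vertical motion (up positive, ground at y = 0): 4.905 t² − (6.549) t − 63.8 = 0, so t = (6.549 + √(6.549² + 2·9.81·63.8)) / 9.81 = (6.549 + 35.98) / 9.81 = 4.335 s.
At impact: v_y = v_y0 − g t = −35.98 m/s; vₓ = 20.90 m/s.
Angle below horizontal: arctan(|v_y|/vₓ) = arctan(35.98/20.90) = 59.85°.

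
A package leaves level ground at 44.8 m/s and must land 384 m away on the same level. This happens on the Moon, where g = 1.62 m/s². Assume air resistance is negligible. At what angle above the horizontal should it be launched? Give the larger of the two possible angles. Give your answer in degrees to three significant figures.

Level-ground range R = v₀² sin(2θ)/g ⇒ sin(2θ) = gR/v₀² = 1.62 × 384 / 44.8² = 0.3099.
2θ = 18.06° or 180° − 18.06° = 161.9°, so θ = 9.028° or 80.97°.
The larger angle is 80.97°.

81.0°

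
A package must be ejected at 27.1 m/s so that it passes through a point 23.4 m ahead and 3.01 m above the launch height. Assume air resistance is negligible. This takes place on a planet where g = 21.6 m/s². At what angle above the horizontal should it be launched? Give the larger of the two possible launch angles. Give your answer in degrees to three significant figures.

Trajectory: y = x tanθ − g x² (1 + tan²θ)/(2v₀²). With x = 23.4, y = 3.01, v₀ = 27.1, g = 21.6:
8.052 tan²θ − 23.4 tanθ + (11.06) = 0.
tanθ = [23.4 ± √(23.4² − 4 × 8.052 × (11.06))] / (2 × 8.052) = (23.4 ± 13.83) / 16.10, giving tanθ = 0.5943 or 2.312.
θ = 30.72° or 66.61°; the larger is 66.61°.

66.6°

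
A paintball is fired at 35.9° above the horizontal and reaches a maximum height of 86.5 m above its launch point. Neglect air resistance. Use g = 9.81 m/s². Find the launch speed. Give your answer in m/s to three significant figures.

At the peak v_y = 0, so v_y0 = √(2gH) = √(2 × 9.81 × 86.5) = 41.20 m/s.
v_y0 = v₀ sin θ ⇒ v₀ = 41.20 / sin 35.9° = 70.26 m/s.

70.3 m/s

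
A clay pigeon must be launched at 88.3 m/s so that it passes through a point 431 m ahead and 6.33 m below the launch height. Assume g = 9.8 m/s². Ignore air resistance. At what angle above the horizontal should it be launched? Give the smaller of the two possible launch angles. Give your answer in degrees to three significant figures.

15.5°

Trajectory: y = x tanθ − g x² (1 + tan²θ)/(2v₀²). With x = 431, y = −6.33, v₀ = 88.3, g = 9.80:
116.7 tan²θ − 431 tanθ + (110.4) = 0.
tanθ = [431 ± √(431² − 4 × 116.7 × (110.4))] / (2 × 116.7) = (431 ± 366.3) / 233.5, giving tanθ = 0.2770 or 3.415.
θ = 15.48° or 73.68°; the smaller is 15.48°.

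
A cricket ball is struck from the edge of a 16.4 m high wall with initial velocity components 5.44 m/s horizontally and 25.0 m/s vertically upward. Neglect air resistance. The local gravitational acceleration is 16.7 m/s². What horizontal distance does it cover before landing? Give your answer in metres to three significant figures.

Vertical motion (up positive, ground at y = 0): 8.350 t² − (25.00) t − 16.4 = 0, so t = (25.00 + √(25.00² + 2·16.7·16.4)) / 16.7 = (25.00 + 34.25) / 16.7 = 3.548 s.
Horizontal distance: R = vₓ t = 5.440 × 3.548 = 19.30 m.

19.3 m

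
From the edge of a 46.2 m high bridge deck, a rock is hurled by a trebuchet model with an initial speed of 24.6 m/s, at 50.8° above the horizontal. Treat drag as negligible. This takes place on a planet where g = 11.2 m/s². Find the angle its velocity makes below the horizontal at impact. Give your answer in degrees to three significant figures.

67.4°

Resolve: vₓ = 24.60 cos 50.8° = 15.55 m/s and v_y0 = 24.60 sin 50.8° = 19.06 m/s.
Vertical motion (up positive, ground at y = 0): 5.600 t² − (19.06) t − 46.2 = 0, so t = (19.06 + √(19.06² + 2·11.2·46.2)) / 11.2 = (19.06 + 37.39) / 11.2 = 5.041 s.
At impact: v_y = v_y0 − g t = −37.39 m/s; vₓ = 15.55 m/s.
Angle below horizontal: arctan(|v_y|/vₓ) = arctan(37.39/15.55) = 67.42°.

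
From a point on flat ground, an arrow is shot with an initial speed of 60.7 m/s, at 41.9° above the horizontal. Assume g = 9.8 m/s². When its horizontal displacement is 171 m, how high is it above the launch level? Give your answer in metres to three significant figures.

83.2 m

Horizontal component vₓ = 60.70 cos 41.9° = 45.18 m/s; vertical v_y0 = 60.70 sin 41.9° = 40.54 m/s.
x = vₓ t ⇒ t = 171/45.18 = 3.785 s.
Height: y = v_y0 t − ½ g t² = 40.54 × 3.785 − 4.900 × 3.785² = 153.4 − 70.19 = 83.24 m.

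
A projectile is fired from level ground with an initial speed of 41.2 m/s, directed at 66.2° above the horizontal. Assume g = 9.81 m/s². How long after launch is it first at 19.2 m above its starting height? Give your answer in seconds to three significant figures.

Components: vₓ = 41.20 cos 66.2° = 16.63 m/s, v_y0 = 41.20 sin 66.2° = 37.70 m/s.
Require v_y0 t − ½ g t² = 19.2, i.e. 4.905 t² − 37.70 t + 19.2 = 0.
Quadratic formula: t = (37.70 ± √1044.3) / 9.81 = (37.70 ± 32.32) / 9.81 → t = 0.5485 s or 7.137 s.
The first (ascending) time is 0.5485 s.

0.548 s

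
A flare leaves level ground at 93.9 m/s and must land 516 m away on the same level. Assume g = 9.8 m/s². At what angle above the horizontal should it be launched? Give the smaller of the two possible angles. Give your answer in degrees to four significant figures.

17.50°

From R = (v₀²/g) sin 2θ: sin 2θ = 9.80 × 516 / 8817.2 = 0.5735.
2θ = 35.00° or 180° − 35.00° = 145.0°, so θ = 17.50° or 72.50°.
The smaller angle is 17.50°.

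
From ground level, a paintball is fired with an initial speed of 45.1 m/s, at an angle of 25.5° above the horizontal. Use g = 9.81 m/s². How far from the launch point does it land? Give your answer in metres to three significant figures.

161 m

Resolve: vₓ = 45.10 cos 25.5° = 40.71 m/s and v_y0 = 45.10 sin 25.5° = 19.42 m/s.
Flight time T = 2 v_y0 / g = 3.958 s.
Range: R = vₓ T = 40.71 × 3.958 = 161.1 m.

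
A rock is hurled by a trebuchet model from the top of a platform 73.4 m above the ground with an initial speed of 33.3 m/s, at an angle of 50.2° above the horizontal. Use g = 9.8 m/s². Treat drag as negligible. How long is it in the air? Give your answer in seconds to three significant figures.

7.28 s

Horizontal component vₓ = 33.30 cos 50.2° = 21.32 m/s; vertical v_y0 = 33.30 sin 50.2° = 25.58 m/s.
With up positive and y = 0 at the ground: y(t) = 73.4 + (25.58) t − 4.900 t². Setting y = 0 and taking the positive root: t = [25.58 + √(25.58² + 2·9.80·73.4)] / 9.80 = (25.58 + 45.75) / 9.80 = 7.279 s.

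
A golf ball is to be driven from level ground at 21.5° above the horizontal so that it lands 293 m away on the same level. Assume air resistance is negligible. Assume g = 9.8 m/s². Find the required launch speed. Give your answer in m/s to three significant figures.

64.9 m/s

Level-ground range: R = v₀² sin(2θ)/g, so v₀ = √(gR / sin 2θ).
v₀ = √(9.80 × 293 / sin 43.00°) = √(2871 / 0.6820) = √4210.3 = 64.89 m/s.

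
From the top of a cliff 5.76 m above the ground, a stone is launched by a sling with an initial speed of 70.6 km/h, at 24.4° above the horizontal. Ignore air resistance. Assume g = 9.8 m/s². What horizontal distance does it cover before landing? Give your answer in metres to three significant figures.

39.1 m

Convert: 70.6 km/h = 70.6/3.6 = 19.61 m/s.
vₓ = 19.61 cos 24.4° = 17.86 m/s; v_y0 = 19.61 sin 24.4° = 8.101 m/s.
With up positive and y = 0 at the ground: y(t) = 5.76 + (8.101) t − 4.900 t². Setting y = 0 and taking the positive root: t = [8.101 + √(8.101² + 2·9.80·5.76)] / 9.80 = (8.101 + 13.36) / 9.80 = 2.190 s.
Horizontal distance: R = vₓ t = 17.86 × 2.190 = 39.11 m.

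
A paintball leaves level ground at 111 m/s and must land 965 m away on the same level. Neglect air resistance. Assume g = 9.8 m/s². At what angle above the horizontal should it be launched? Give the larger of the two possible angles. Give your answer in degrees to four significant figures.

Level-ground range R = v₀² sin(2θ)/g ⇒ sin(2θ) = gR/v₀² = 9.80 × 965 / 111² = 0.7676.
2θ = 50.13° or 180° − 50.13° = 129.9°, so θ = 25.07° or 64.93°.
The larger angle is 64.93°.

64.93°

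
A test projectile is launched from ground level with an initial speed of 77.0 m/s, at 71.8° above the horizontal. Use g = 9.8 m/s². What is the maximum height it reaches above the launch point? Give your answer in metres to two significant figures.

vₓ = 77.00 cos 71.8° = 24.05 m/s; v_y0 = 77.00 sin 71.8° = 73.15 m/s.
Maximum height: H = v_y0² / (2g) = 73.15² / (2 × 9.80) = 273.0 m.

270 m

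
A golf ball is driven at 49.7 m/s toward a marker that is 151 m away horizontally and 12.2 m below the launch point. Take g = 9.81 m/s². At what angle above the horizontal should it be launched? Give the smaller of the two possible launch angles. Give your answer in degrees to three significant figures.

13.3°

Trajectory: y = x tanθ − g x² (1 + tan²θ)/(2v₀²). With x = 151, y = −12.2, v₀ = 49.7, g = 9.81:
45.28 tan²θ − 151 tanθ + (33.08) = 0.
tanθ = [151 ± √(151² − 4 × 45.28 × (33.08))] / (2 × 45.28) = (151 ± 129.7) / 90.55, giving tanθ = 0.2357 or 3.099.
θ = 13.26° or 72.12°; the smaller is 13.26°.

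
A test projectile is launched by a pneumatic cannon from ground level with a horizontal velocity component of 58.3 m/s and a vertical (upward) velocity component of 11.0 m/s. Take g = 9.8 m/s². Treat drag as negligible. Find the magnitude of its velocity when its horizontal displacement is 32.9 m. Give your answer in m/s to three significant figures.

Time to reach x = 32.9 m: t = x/vₓ = 32.9/58.30 = 0.5643 s.
Vertical velocity there: v_y = v_y0 − g t = 11.00 − 9.80 × 0.5643 = 5.470 m/s.
Speed: √(vₓ² + v_y²) = √(58.30² + 5.470²) = 58.56 m/s.

58.6 m/s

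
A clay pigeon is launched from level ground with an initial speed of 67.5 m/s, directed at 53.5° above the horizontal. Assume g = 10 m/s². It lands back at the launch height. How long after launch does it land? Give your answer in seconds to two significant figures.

11 s

Components: vₓ = 67.50 cos 53.5° = 40.15 m/s, v_y0 = 67.50 sin 53.5° = 54.26 m/s.
Time of flight on level ground: T = 2 v_y0 / g = 2 × 54.26 / 10.0 = 10.85 s.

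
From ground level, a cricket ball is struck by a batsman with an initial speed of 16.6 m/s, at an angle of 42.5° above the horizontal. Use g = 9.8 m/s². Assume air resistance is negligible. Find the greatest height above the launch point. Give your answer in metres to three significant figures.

Components: vₓ = 16.60 cos 42.5° = 12.24 m/s, v_y0 = 16.60 sin 42.5° = 11.21 m/s.
Peak height H = v_y0² / (2g) = 125.77 / 19.60 = 6.417 m.

6.42 m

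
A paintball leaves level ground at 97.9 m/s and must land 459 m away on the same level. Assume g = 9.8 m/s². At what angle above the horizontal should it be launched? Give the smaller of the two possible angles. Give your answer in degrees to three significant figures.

14.0°

R = v₀² sin 2θ / g gives sin 2θ = gR/v₀² = 9.80·459/97.9² = 0.4693.
2θ = 27.99° or 180° − 27.99° = 152.0°, so θ = 14.00° or 76.00°.
The smaller angle is 14.00°.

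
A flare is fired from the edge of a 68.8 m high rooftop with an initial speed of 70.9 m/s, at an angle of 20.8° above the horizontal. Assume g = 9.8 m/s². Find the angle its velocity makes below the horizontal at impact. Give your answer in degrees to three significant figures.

33.9°

Components: vₓ = 70.90 cos 20.8° = 66.28 m/s, v_y0 = 70.90 sin 20.8° = 25.18 m/s.
The projectile lands when y = 68.8 + (25.18) t − ½·9.80·t² = 0. Positive root: t = (25.18 + √(25.18² + 2·9.80·68.8)) / 9.80 = (25.18 + 44.52) / 9.80 = 7.112 s.
At impact: v_y = v_y0 − g t = −44.52 m/s; vₓ = 66.28 m/s.
Angle below horizontal: arctan(|v_y|/vₓ) = arctan(44.52/66.28) = 33.89°.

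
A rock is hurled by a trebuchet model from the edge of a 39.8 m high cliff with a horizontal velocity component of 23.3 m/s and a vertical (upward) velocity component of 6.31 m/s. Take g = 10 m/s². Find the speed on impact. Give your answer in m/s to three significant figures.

37.1 m/s

Vertical motion (up positive, ground at y = 0): 5.000 t² − (6.310) t − 39.8 = 0, so t = (6.310 + √(6.310² + 2·10.0·39.8)) / 10.0 = (6.310 + 28.91) / 10.0 = 3.522 s.
Vertical velocity at impact: v_y = v_y0 − g t = 6.310 − 10.0 × 3.522 = −28.91 m/s.
Speed: |v| = √(vₓ² + v_y²) = √(23.30² + 28.91²) = 37.13 m/s.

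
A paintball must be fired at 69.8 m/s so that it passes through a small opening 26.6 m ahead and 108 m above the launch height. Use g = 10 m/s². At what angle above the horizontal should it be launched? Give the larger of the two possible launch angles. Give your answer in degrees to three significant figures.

88.2°

Trajectory: y = x tanθ − g x² (1 + tan²θ)/(2v₀²). With x = 26.6, y = 108, v₀ = 69.8, g = 10.0:
0.7261 tan²θ − 26.6 tanθ + (108.7) = 0.
tanθ = [26.6 ± √(26.6² − 4 × 0.7261 × (108.7))] / (2 × 0.7261) = (26.6 ± 19.79) / 1.452, giving tanθ = 4.687 or 31.94.
θ = 77.96° or 88.21°; the larger is 88.21°.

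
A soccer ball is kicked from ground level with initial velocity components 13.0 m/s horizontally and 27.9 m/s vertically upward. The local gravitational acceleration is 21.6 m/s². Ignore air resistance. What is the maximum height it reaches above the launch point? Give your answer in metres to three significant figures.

18.0 m

At the apex v_y = 0, so H = v_y0²/(2g) = 27.90²/43.20 = 18.02 m.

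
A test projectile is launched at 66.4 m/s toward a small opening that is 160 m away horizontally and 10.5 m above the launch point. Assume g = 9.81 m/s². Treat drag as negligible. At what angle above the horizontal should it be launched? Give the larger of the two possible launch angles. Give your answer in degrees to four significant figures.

79.44°

Trajectory: y = x tanθ − g x² (1 + tan²θ)/(2v₀²). With x = 160, y = 10.5, v₀ = 66.4, g = 9.81:
28.48 tan²θ − 160 tanθ + (38.98) = 0.
tanθ = [160 ± √(160² − 4 × 28.48 × (38.98))] / (2 × 28.48) = (160 ± 145.5) / 56.96, giving tanθ = 0.2552 or 5.363.
θ = 14.32° or 79.44°; the larger is 79.44°.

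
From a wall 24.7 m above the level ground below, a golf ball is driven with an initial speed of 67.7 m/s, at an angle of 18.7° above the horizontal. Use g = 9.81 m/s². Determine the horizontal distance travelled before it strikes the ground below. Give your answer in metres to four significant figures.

344.0 m

Components: vₓ = 67.70 cos 18.7° = 64.13 m/s, v_y0 = 67.70 sin 18.7° = 21.71 m/s.
Vertical motion (up positive, ground at y = 0): 4.905 t² − (21.71) t − 24.7 = 0, so t = (21.71 + √(21.71² + 2·9.81·24.7)) / 9.81 = (21.71 + 30.92) / 9.81 = 5.364 s.
Horizontal distance: R = vₓ t = 64.13 × 5.364 = 344.0 m.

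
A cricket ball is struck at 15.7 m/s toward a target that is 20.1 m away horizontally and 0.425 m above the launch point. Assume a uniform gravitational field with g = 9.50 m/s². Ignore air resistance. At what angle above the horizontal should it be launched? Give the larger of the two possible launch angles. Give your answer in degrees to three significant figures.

64.2°

Trajectory: y = x tanθ − g x² (1 + tan²θ)/(2v₀²). With x = 20.1, y = 0.425, v₀ = 15.7, g = 9.50:
7.785 tan²θ − 20.1 tanθ + (8.210) = 0.
tanθ = [20.1 ± √(20.1² − 4 × 7.785 × (8.210))] / (2 × 7.785) = (20.1 ± 12.18) / 15.57, giving tanθ = 0.5087 or 2.073.
θ = 26.96° or 64.25°; the larger is 64.25°.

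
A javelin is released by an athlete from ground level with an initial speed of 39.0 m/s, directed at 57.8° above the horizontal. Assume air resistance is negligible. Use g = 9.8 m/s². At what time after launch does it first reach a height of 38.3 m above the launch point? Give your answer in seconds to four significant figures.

Resolve: vₓ = 39.00 cos 57.8° = 20.78 m/s and v_y0 = 39.00 sin 57.8° = 33.00 m/s.
Set y = v_y0 t − ½ g t² = 38.3: 4.900 t² − 33.00 t + 38.3 = 0.
t = [33.00 ± √(33.00² − 2·9.80·38.3)] / 9.80 = (33.00 ± 18.40) / 9.80, so t = 1.490 s or t = 5.245 s.
The first (ascending) time is 1.490 s.

1.490 s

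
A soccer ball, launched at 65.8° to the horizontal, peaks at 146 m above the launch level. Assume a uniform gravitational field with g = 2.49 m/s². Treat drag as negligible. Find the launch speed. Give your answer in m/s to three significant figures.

29.6 m/s

At the peak v_y = 0, so v_y0 = √(2gH) = √(2 × 2.49 × 146) = 26.96 m/s.
v_y0 = v₀ sin θ ⇒ v₀ = 26.96 / sin 65.8° = 29.56 m/s.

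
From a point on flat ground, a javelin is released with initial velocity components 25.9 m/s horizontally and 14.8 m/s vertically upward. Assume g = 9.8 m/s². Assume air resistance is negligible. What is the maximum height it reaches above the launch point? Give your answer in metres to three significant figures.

11.2 m

Maximum height: H = v_y0² / (2g) = 14.80² / (2 × 9.80) = 11.18 m.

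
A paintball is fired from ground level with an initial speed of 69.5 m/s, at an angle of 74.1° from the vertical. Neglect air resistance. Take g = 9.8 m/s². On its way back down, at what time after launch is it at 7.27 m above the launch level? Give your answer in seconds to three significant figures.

3.46 s

Components: vₓ = 69.50 sin 74.1° = 66.84 m/s, v_y0 = 69.50 cos 74.1° = 19.04 m/s.
Set y = v_y0 t − ½ g t² = 7.27: 4.900 t² − 19.04 t + 7.27 = 0.
t = [19.04 ± √(19.04² − 2·9.80·7.27)] / 9.80 = (19.04 ± 14.83) / 9.80, so t = 0.4292 s or t = 3.457 s.
The descending-branch root is 3.457 s.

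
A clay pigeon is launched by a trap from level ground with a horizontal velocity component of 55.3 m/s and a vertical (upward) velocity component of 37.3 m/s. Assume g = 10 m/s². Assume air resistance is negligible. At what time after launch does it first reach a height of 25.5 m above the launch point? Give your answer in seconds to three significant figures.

0.761 s

Require v_y0 t − ½ g t² = 25.5, i.e. 5.000 t² − 37.30 t + 25.5 = 0.
Quadratic formula: t = (37.30 ± √881.29) / 10.0 = (37.30 ± 29.69) / 10.0 → t = 0.7613 s or 6.699 s.
The first (ascending) time is 0.7613 s.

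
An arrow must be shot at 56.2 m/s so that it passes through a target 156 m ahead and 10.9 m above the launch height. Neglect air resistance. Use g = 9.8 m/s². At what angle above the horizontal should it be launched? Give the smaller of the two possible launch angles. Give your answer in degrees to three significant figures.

Trajectory: y = x tanθ − g x² (1 + tan²θ)/(2v₀²). With x = 156, y = 10.9, v₀ = 56.2, g = 9.80:
37.75 tan²θ − 156 tanθ + (48.65) = 0.
tanθ = [156 ± √(156² − 4 × 37.75 × (48.65))] / (2 × 37.75) = (156 ± 130.3) / 75.51, giving tanθ = 0.3398 or 3.792.
θ = 18.77° or 75.23°; the smaller is 18.77°.

18.8°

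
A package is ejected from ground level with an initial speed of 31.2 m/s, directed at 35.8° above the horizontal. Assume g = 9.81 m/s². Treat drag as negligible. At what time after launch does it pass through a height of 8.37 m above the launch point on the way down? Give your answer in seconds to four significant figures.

3.185 s

Resolve: vₓ = 31.20 cos 35.8° = 25.31 m/s and v_y0 = 31.20 sin 35.8° = 18.25 m/s.
Set y = v_y0 t − ½ g t² = 8.37: 4.905 t² − 18.25 t + 8.37 = 0.
Quadratic formula: t = (18.25 ± √168.87) / 9.81 = (18.25 ± 12.99) / 9.81 → t = 0.5358 s or 3.185 s.
The descending-branch root is 3.185 s.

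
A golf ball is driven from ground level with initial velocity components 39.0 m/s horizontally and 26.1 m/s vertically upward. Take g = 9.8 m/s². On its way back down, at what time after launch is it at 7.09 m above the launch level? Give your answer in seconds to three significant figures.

5.04 s

Set y = v_y0 t − ½ g t² = 7.09: 4.900 t² − 26.10 t + 7.09 = 0.
t = [26.10 ± √(26.10² − 2·9.80·7.09)] / 9.80 = (26.10 ± 23.29) / 9.80, so t = 0.2871 s or t = 5.039 s.
The descending-branch root is 5.039 s.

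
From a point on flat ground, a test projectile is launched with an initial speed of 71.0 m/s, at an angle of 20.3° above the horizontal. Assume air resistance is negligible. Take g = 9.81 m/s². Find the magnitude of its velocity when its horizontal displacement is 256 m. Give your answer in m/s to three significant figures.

67.9 m/s

Components: vₓ = 71.00 cos 20.3° = 66.59 m/s, v_y0 = 71.00 sin 20.3° = 24.63 m/s.
x = vₓ t ⇒ t = 256/66.59 = 3.844 s.
Vertical velocity there: v_y = v_y0 − g t = 24.63 − 9.81 × 3.844 = −13.08 m/s.
Speed: √(vₓ² + v_y²) = √(66.59² + 13.08²) = 67.86 m/s.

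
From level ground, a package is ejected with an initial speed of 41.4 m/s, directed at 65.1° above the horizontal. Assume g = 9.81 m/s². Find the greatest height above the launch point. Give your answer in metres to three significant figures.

71.9 m

vₓ = 41.40 cos 65.1° = 17.43 m/s; v_y0 = 41.40 sin 65.1° = 37.55 m/s.
Maximum height: H = v_y0² / (2g) = 37.55² / (2 × 9.81) = 71.87 m.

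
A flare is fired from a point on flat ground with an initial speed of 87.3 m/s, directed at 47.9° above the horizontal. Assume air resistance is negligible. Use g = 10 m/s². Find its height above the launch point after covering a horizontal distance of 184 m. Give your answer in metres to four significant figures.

vₓ = 87.30 cos 47.9° = 58.53 m/s; v_y0 = 87.30 sin 47.9° = 64.77 m/s.
Time to reach x = 184 m: t = x/vₓ = 184/58.53 = 3.144 s.
Height: y = v_y0 t − ½ g t² = 64.77 × 3.144 − 5.000 × 3.144² = 203.6 − 49.42 = 154.2 m.

154.2 m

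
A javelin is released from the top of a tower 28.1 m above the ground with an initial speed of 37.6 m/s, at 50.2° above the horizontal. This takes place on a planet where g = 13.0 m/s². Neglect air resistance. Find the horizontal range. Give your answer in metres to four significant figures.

126.7 m

Resolve: vₓ = 37.60 cos 50.2° = 24.07 m/s and v_y0 = 37.60 sin 50.2° = 28.89 m/s.
With up positive and y = 0 at the ground: y(t) = 28.1 + (28.89) t − 6.500 t². Setting y = 0 and taking the positive root: t = [28.89 + √(28.89² + 2·13.0·28.1)] / 13.0 = (28.89 + 39.56) / 13.0 = 5.265 s.
Horizontal distance: R = vₓ t = 24.07 × 5.265 = 126.7 m.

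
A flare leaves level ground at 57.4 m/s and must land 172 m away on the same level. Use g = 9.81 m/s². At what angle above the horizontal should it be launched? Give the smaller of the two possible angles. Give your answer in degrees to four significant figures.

15.40°

R = v₀² sin 2θ / g gives sin 2θ = gR/v₀² = 9.81·172/57.4² = 0.5121.
2θ = 30.81° or 180° − 30.81° = 149.2°, so θ = 15.40° or 74.60°.
The smaller angle is 15.40°.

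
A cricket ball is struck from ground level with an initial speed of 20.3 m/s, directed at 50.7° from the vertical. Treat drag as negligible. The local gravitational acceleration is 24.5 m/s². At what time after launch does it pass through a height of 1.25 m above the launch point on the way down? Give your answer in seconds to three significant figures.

0.941 s

Horizontal component vₓ = 20.30 sin 50.7° = 15.71 m/s; vertical v_y0 = 20.30 cos 50.7° = 12.86 m/s.
Require v_y0 t − ½ g t² = 1.25, i.e. 12.25 t² − 12.86 t + 1.25 = 0.
Quadratic formula: t = (12.86 ± √104.07) / 24.5 = (12.86 ± 10.20) / 24.5 → t = 0.1084 s or 0.9412 s.
The descending-branch root is 0.9412 s.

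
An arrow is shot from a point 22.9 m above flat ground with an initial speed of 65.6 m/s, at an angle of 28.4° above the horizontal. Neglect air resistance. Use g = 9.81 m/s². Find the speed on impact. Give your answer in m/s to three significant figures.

Components: vₓ = 65.60 cos 28.4° = 57.70 m/s, v_y0 = 65.60 sin 28.4° = 31.20 m/s.
The projectile lands when y = 22.9 + (31.20) t − ½·9.81·t² = 0. Positive root: t = (31.20 + √(31.20² + 2·9.81·22.9)) / 9.81 = (31.20 + 37.72) / 9.81 = 7.026 s.
Vertical velocity at impact: v_y = v_y0 − g t = 31.20 − 9.81 × 7.026 = −37.72 m/s.
Speed: |v| = √(vₓ² + v_y²) = √(57.70² + 37.72²) = 68.94 m/s.

68.9 m/s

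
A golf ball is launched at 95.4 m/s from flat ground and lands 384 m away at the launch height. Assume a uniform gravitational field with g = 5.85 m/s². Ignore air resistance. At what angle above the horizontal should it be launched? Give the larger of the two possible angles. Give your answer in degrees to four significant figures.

From R = (v₀²/g) sin 2θ: sin 2θ = 5.85 × 384 / 9101.2 = 0.2468.
2θ = 14.29° or 180° − 14.29° = 165.7°, so θ = 7.145° or 82.86°.
The larger angle is 82.86°.

82.86°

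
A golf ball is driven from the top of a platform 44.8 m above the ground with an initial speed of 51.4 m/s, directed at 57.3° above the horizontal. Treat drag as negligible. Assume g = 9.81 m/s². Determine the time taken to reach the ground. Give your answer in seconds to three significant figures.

Components: vₓ = 51.40 cos 57.3° = 27.77 m/s, v_y0 = 51.40 sin 57.3° = 43.25 m/s.
The projectile lands when y = 44.8 + (43.25) t − ½·9.81·t² = 0. Positive root: t = (43.25 + √(43.25² + 2·9.81·44.8)) / 9.81 = (43.25 + 52.44) / 9.81 = 9.755 s.

9.75 s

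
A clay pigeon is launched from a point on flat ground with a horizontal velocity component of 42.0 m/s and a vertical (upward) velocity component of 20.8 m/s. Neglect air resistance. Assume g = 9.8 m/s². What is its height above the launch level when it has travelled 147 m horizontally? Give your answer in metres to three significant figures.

12.8 m

Time to reach x = 147 m: t = x/vₓ = 147/42.00 = 3.500 s.
Height: y = v_y0 t − ½ g t² = 20.80 × 3.500 − 4.900 × 3.500² = 72.80 − 60.03 = 12.77 m.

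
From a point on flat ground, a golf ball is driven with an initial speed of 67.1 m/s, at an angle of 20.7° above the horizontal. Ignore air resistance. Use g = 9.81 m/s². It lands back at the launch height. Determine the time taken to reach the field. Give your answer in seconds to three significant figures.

4.84 s

Components: vₓ = 67.10 cos 20.7° = 62.77 m/s, v_y0 = 67.10 sin 20.7° = 23.72 m/s.
Landing at launch height ⇒ T = 2 v_y0 / g = 2 × 23.72 / 9.81 = 4.836 s.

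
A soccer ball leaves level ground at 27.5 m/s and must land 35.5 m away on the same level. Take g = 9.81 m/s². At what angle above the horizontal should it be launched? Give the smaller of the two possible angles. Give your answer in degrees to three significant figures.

13.7°

R = v₀² sin 2θ / g gives sin 2θ = gR/v₀² = 9.81·35.5/27.5² = 0.4605.
2θ = 27.42° or 180° − 27.42° = 152.6°, so θ = 13.71° or 76.29°.
The smaller angle is 13.71°.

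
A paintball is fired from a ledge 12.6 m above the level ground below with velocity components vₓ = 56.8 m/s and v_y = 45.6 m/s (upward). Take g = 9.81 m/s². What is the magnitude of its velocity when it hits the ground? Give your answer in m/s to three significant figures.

The projectile lands when y = 12.6 + (45.60) t − ½·9.81·t² = 0. Positive root: t = (45.60 + √(45.60² + 2·9.81·12.6)) / 9.81 = (45.60 + 48.23) / 9.81 = 9.565 s.
Vertical velocity at impact: v_y = v_y0 − g t = 45.60 − 9.81 × 9.565 = −48.23 m/s.
Speed: |v| = √(vₓ² + v_y²) = √(56.80² + 48.23²) = 74.52 m/s.

74.5 m/s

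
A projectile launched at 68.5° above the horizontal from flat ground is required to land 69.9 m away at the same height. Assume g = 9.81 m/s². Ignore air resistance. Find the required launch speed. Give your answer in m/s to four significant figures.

31.71 m/s

From R = (v₀² / g) sin 2θ: v₀ = √(gR / sin 2θ).
v₀ = √(9.81 × 69.9 / sin 137.0°) = √(685.7 / 0.6820) = √1005.5 = 31.71 m/s.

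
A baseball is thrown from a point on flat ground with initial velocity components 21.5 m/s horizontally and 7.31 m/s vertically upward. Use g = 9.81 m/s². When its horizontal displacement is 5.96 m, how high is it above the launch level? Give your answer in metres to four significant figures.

1.649 m

x = vₓ t ⇒ t = 5.96/21.50 = 0.2772 s.
Height: y = v_y0 t − ½ g t² = 7.310 × 0.2772 − 4.905 × 0.2772² = 2.026 − 0.3769 = 1.649 m.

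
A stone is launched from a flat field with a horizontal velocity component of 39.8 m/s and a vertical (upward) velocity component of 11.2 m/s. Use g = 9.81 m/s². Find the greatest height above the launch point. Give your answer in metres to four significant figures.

At the apex v_y = 0, so H = v_y0²/(2g) = 11.20²/19.62 = 6.393 m.

6.393 m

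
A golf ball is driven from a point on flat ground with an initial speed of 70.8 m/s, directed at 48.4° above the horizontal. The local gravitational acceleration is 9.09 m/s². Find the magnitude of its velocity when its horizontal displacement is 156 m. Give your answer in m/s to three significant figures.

Components: vₓ = 70.80 cos 48.4° = 47.01 m/s, v_y0 = 70.80 sin 48.4° = 52.94 m/s.
At x = 156 m, t = x/vₓ = 156/47.01 = 3.319 s.
Vertical velocity there: v_y = v_y0 − g t = 52.94 − 9.09 × 3.319 = 22.78 m/s.
Speed: √(vₓ² + v_y²) = √(47.01² + 22.78²) = 52.23 m/s.

52.2 m/s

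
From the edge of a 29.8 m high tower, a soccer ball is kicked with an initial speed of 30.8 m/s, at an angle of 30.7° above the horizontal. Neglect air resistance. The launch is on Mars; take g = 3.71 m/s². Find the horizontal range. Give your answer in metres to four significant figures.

vₓ = 30.80 cos 30.7° = 26.48 m/s; v_y0 = 30.80 sin 30.7° = 15.72 m/s.
Vertical motion (up positive, ground at y = 0): 1.855 t² − (15.72) t − 29.8 = 0, so t = (15.72 + √(15.72² + 2·3.71·29.8)) / 3.71 = (15.72 + 21.64) / 3.71 = 10.07 s.
Horizontal distance: R = vₓ t = 26.48 × 10.07 = 266.7 m.

266.7 m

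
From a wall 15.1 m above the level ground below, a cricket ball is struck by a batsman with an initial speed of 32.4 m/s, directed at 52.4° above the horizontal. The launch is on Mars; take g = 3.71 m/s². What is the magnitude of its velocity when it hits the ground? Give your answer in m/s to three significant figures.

vₓ = 32.40 cos 52.4° = 19.77 m/s; v_y0 = 32.40 sin 52.4° = 25.67 m/s.
Vertical motion (up positive, ground at y = 0): 1.855 t² − (25.67) t − 15.1 = 0, so t = (25.67 + √(25.67² + 2·3.71·15.1)) / 3.71 = (25.67 + 27.77) / 3.71 = 14.40 s.
Vertical velocity at impact: v_y = v_y0 − g t = 25.67 − 3.71 × 14.40 = −27.77 m/s.
Speed: |v| = √(vₓ² + v_y²) = √(19.77² + 27.77²) = 34.09 m/s.

34.1 m/s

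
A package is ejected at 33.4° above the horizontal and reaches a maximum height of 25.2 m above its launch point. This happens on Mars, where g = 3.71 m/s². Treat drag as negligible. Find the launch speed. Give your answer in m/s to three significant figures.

At the peak v_y = 0, so v_y0 = √(2gH) = √(2 × 3.71 × 25.2) = 13.67 m/s.
v_y0 = v₀ sin θ ⇒ v₀ = 13.67 / sin 33.4° = 24.84 m/s.

24.8 m/s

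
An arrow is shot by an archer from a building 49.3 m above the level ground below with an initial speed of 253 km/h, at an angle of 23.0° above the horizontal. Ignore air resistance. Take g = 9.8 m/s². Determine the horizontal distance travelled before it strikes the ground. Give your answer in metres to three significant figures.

Convert: 253 km/h = 253/3.6 = 70.28 m/s.
Resolve: vₓ = 70.28 cos 23.0° = 64.69 m/s and v_y0 = 70.28 sin 23.0° = 27.46 m/s.
The projectile lands when y = 49.3 + (27.46) t − ½·9.80·t² = 0. Positive root: t = (27.46 + √(27.46² + 2·9.80·49.3)) / 9.80 = (27.46 + 41.48) / 9.80 = 7.034 s.
Horizontal distance: R = vₓ t = 64.69 × 7.034 = 455.1 m.

455 m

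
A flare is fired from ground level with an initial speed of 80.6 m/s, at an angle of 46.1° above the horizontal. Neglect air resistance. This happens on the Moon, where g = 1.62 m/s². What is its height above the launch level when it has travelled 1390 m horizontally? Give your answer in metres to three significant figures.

Components: vₓ = 80.60 cos 46.1° = 55.89 m/s, v_y0 = 80.60 sin 46.1° = 58.08 m/s.
Time to reach x = 1390 m: t = x/vₓ = 1390/55.89 = 24.87 s.
Height: y = v_y0 t − ½ g t² = 58.08 × 24.87 − 0.8100 × 24.87² = 1444 − 501.0 = 943.4 m.

943 m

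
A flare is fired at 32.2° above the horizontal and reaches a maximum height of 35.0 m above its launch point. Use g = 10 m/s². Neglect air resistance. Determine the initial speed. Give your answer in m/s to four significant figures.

At the peak v_y = 0, so v_y0 = √(2gH) = √(2 × 10.0 × 35.0) = 26.46 m/s.
v_y0 = v₀ sin θ ⇒ v₀ = 26.46 / sin 32.2° = 49.65 m/s.

49.65 m/s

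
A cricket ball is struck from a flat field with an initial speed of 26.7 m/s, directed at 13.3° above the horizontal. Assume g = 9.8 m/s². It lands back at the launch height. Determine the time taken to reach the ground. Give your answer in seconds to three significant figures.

1.25 s

Resolve: vₓ = 26.70 cos 13.3° = 25.98 m/s and v_y0 = 26.70 sin 13.3° = 6.142 m/s.
Landing at launch height ⇒ T = 2 v_y0 / g = 2 × 6.142 / 9.80 = 1.254 s.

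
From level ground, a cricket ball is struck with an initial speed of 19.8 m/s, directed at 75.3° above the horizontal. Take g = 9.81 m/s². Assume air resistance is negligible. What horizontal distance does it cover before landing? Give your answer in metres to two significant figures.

Components: vₓ = 19.80 cos 75.3° = 5.024 m/s, v_y0 = 19.80 sin 75.3° = 19.15 m/s.
Time aloft: T = 2 v_y0 / g = 2 × 19.15 / 9.81 = 3.905 s.
Range: R = vₓ T = 5.024 × 3.905 = 19.62 m.

20 m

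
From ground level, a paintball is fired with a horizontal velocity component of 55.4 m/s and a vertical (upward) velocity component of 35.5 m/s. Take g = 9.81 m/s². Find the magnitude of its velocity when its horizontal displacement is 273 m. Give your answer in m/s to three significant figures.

x = vₓ t ⇒ t = 273/55.40 = 4.928 s.
Vertical velocity there: v_y = v_y0 − g t = 35.50 − 9.81 × 4.928 = −12.84 m/s.
Speed: √(vₓ² + v_y²) = √(55.40² + 12.84²) = 56.87 m/s.

56.9 m/s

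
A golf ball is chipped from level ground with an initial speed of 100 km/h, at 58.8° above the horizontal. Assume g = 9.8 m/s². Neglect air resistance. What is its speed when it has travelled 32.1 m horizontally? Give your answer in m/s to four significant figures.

Convert: 100 km/h = 100/3.6 = 27.78 m/s.
Resolve: vₓ = 27.78 cos 58.8° = 14.39 m/s and v_y0 = 27.78 sin 58.8° = 23.76 m/s.
x = vₓ t ⇒ t = 32.1/14.39 = 2.231 s.
Vertical velocity there: v_y = v_y0 − g t = 23.76 − 9.80 × 2.231 = 1.899 m/s.
Speed: √(vₓ² + v_y²) = √(14.39² + 1.899²) = 14.51 m/s.

14.51 m/s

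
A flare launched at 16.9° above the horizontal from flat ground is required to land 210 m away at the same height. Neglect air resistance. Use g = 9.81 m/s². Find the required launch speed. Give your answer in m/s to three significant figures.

On level ground R = v₀² sin 2θ / g ⇒ v₀ = √(gR / sin 2θ).
v₀ = √(9.81 × 210 / sin 33.80°) = √(2060 / 0.5563) = √3703.2 = 60.85 m/s.

60.9 m/s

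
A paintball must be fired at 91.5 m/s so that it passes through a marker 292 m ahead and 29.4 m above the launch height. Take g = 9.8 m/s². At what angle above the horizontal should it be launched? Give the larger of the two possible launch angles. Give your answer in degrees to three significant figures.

79.8°

Trajectory: y = x tanθ − g x² (1 + tan²θ)/(2v₀²). With x = 292, y = 29.4, v₀ = 91.5, g = 9.80:
49.90 tan²θ − 292 tanθ + (79.30) = 0.
tanθ = [292 ± √(292² − 4 × 49.90 × (79.30))] / (2 × 49.90) = (292 ± 263.5) / 99.80, giving tanθ = 0.2855 or 5.566.
θ = 15.93° or 79.81°; the larger is 79.81°.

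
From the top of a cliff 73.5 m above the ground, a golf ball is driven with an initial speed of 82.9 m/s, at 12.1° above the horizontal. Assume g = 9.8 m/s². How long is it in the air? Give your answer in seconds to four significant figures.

6.033 s

Horizontal component vₓ = 82.90 cos 12.1° = 81.06 m/s; vertical v_y0 = 82.90 sin 12.1° = 17.38 m/s.
Vertical motion (up positive, ground at y = 0): 4.900 t² − (17.38) t − 73.5 = 0, so t = (17.38 + √(17.38² + 2·9.80·73.5)) / 9.80 = (17.38 + 41.74) / 9.80 = 6.033 s.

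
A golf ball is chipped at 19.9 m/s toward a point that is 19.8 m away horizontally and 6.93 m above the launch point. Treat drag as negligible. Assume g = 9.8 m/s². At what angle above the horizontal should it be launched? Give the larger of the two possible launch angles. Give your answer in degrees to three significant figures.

73.4°

Trajectory: y = x tanθ − g x² (1 + tan²θ)/(2v₀²). With x = 19.8, y = 6.93, v₀ = 19.9, g = 9.80:
4.851 tan²θ − 19.8 tanθ + (11.78) = 0.
tanθ = [19.8 ± √(19.8² − 4 × 4.851 × (11.78))] / (2 × 4.851) = (19.8 ± 12.78) / 9.702, giving tanθ = 0.7231 or 3.359.
θ = 35.87° or 73.42°; the larger is 73.42°.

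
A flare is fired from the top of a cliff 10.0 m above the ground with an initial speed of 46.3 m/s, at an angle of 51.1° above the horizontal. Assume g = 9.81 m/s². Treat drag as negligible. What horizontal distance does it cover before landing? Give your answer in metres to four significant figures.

221.4 m

Components: vₓ = 46.30 cos 51.1° = 29.07 m/s, v_y0 = 46.30 sin 51.1° = 36.03 m/s.
The projectile lands when y = 10.0 + (36.03) t − ½·9.81·t² = 0. Positive root: t = (36.03 + √(36.03² + 2·9.81·10.0)) / 9.81 = (36.03 + 38.66) / 9.81 = 7.614 s.
Horizontal distance: R = vₓ t = 29.07 × 7.614 = 221.4 m.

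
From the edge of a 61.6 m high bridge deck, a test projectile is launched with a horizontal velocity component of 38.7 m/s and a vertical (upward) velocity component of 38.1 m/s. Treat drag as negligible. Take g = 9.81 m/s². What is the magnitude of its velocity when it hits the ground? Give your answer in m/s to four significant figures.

The projectile lands when y = 61.6 + (38.10) t − ½·9.81·t² = 0. Positive root: t = (38.10 + √(38.10² + 2·9.81·61.6)) / 9.81 = (38.10 + 51.58) / 9.81 = 9.141 s.
Vertical velocity at impact: v_y = v_y0 − g t = 38.10 − 9.81 × 9.141 = −51.58 m/s.
Speed: |v| = √(vₓ² + v_y²) = √(38.70² + 51.58²) = 64.48 m/s.

64.48 m/s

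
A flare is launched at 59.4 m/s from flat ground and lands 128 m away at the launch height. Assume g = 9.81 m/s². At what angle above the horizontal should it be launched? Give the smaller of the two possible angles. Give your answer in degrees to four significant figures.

10.42°

From R = (v₀²/g) sin 2θ: sin 2θ = 9.81 × 128 / 3528.4 = 0.3559.
2θ = 20.85° or 180° − 20.85° = 159.2°, so θ = 10.42° or 79.58°.
The smaller angle is 10.42°.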